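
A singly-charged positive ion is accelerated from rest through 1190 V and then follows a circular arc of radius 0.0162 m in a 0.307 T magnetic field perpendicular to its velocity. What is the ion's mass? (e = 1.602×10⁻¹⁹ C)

m ≈ 1.66×10⁻²⁷ kg

Combine |q|V = ½mv² and r = mv/(|q|B): eliminate v to get m = qB²r²/(2V).
m = (1.602×10⁻¹⁹)(0.307)²(0.0162)²/(2·1190) ≈ 1.66×10⁻²⁷ kg.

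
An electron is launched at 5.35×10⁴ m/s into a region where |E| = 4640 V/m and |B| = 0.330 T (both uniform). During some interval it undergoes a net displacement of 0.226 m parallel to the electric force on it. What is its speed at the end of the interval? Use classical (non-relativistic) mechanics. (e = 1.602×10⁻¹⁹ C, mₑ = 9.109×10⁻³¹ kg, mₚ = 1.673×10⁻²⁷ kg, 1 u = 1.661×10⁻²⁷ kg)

v_f ≈ 1.92×10⁷ m/s

B does no work; ΔKE = |q|E d.
½mv_f² = ½mv₀² + |q|Ed = ½(9.109×10⁻³¹)(5.35×10⁴)² + (1.602×10⁻¹⁹)(4640)(0.226) ≈ 1.304×10⁻²¹ J + 1.680×10⁻¹⁶ J ≈ 1.680×10⁻¹⁶ J.
v_f = √(2·1.680×10⁻¹⁶/9.109×10⁻³¹) ≈ 1.92×10⁷ m/s.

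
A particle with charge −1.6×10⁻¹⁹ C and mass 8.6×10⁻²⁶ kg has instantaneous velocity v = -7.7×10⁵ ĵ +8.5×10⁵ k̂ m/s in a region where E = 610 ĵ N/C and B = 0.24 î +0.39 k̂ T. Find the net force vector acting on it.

F ≈ (4.80×10⁻¹⁴, -3.27×10⁻¹⁴, -2.96×10⁻¹⁴) N

v×B = (-3.00×10⁵, 2.04×10⁵, 1.85×10⁵) N/C.
E + v×B = (-3.00×10⁵, 2.05×10⁵, 1.85×10⁵) N/C.
F = q(E + v×B) = (−1.6×10⁻¹⁹ C)·(-3.00×10⁵, 2.05×10⁵, 1.85×10⁵) = (4.80×10⁻¹⁴, -3.27×10⁻¹⁴, -2.96×10⁻¹⁴) N.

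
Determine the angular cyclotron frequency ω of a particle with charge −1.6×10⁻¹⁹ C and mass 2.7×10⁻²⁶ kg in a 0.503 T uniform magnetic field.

ω = |q|B/m.
ω = (1.6×10⁻¹⁹)(0.503)/2.7×10⁻²⁶ ≈ 2.98×10⁶ rad/s.

ω ≈ 2.98×10⁶ rad/s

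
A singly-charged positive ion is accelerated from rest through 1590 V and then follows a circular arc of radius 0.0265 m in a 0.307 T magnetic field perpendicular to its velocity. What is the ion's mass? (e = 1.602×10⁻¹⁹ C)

m ≈ 3.33×10⁻²⁷ kg

Combine |q|V = ½mv² and r = mv/(|q|B): eliminate v to get m = qB²r²/(2V).
m = (1.602×10⁻¹⁹)(0.307)²(0.0265)²/(2·1590) ≈ 3.33×10⁻²⁷ kg.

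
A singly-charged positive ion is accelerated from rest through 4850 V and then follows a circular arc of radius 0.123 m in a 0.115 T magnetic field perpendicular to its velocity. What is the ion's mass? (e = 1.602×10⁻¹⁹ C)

m ≈ 3.30×10⁻²⁷ kg

Combine |q|V = ½mv² and r = mv/(|q|B): eliminate v to get m = qB²r²/(2V).
m = (1.602×10⁻¹⁹)(0.115)²(0.123)²/(2·4850) ≈ 3.30×10⁻²⁷ kg.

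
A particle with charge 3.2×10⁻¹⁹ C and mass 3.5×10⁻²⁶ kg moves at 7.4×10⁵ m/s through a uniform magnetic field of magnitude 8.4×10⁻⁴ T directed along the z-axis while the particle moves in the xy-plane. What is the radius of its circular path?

r ≈ 96 m

The magnetic force provides the centripetal force: |q|vB = mv²/r.
r = mv/(|q|B) = (3.5×10⁻²⁶)(7.4×10⁵)/((3.2×10⁻¹⁹)(8.4×10⁻⁴)) ≈ 96 m.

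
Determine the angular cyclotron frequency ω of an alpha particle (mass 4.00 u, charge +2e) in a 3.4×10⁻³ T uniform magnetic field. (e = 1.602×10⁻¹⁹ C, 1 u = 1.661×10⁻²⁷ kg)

ω = |q|B/m.
ω = (3.204×10⁻¹⁹)(3.4×10⁻³)/6.644×10⁻²⁷ ≈ 1.6×10⁵ rad/s.

ω ≈ 1.6×10⁵ rad/s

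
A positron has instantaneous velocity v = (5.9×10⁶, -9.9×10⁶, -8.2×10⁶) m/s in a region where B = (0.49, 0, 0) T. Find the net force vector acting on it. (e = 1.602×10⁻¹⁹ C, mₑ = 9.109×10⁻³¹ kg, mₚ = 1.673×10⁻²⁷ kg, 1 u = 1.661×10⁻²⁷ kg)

v×B = (0, -4.02×10⁶, 4.85×10⁶) N/C.
F = q v×B = (1.602×10⁻¹⁹ C)·(0, -4.02×10⁶, 4.85×10⁶) = (0, -6.44×10⁻¹³, 7.77×10⁻¹³) N.

F ≈ (0, -6.44×10⁻¹³, 7.77×10⁻¹³) N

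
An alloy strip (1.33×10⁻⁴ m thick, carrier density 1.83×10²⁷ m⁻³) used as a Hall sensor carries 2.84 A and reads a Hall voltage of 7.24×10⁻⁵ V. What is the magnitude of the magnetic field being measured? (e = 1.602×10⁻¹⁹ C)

B ≈ 0.994 T

From V_H = IB/(n e t), B = V_H n e t / I.
B = (7.24×10⁻⁵)(1.83×10²⁷)(1.602×10⁻¹⁹)(1.33×10⁻⁴)/2.84 ≈ 0.994 T.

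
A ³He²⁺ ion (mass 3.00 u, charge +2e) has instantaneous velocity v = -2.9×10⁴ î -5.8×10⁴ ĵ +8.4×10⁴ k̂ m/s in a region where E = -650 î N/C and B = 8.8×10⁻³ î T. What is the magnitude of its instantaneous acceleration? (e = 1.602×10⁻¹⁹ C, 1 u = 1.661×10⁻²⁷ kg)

|a| ≈ 7.13×10¹⁰ m/s²

v×B = (0, 739, 510) N/C.
E + v×B = (-650, 739, 510) N/C.
F = q(E + v×B) = (3.204×10⁻¹⁹ C)·(-650, 739, 510) = (-2.08×10⁻¹⁶, 2.37×10⁻¹⁶, 1.64×10⁻¹⁶) N.
|a| = |F|/m = 3.553×10⁻¹⁶/4.983×10⁻²⁷ ≈ 7.13×10¹⁰ m/s².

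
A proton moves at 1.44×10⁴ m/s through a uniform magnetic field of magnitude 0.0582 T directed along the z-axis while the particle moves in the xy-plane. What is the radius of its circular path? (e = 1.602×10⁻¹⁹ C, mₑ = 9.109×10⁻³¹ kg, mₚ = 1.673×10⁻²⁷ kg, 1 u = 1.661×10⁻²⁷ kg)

r ≈ 2.58×10⁻³ m

The magnetic force provides the centripetal force: |q|vB = mv²/r.
r = mv/(|q|B) = (1.673×10⁻²⁷)(1.44×10⁴)/((1.602×10⁻¹⁹)(0.0582)) ≈ 2.58×10⁻³ m.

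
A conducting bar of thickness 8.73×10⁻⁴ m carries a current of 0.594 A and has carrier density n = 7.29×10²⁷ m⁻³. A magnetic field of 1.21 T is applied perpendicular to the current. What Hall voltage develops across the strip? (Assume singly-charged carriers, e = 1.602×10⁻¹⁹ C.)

V_H = IB/(n e t).
V_H = (0.594)(1.21)/((7.29×10²⁷)(1.602×10⁻¹⁹)(8.73×10⁻⁴)) ≈ 7.05×10⁻⁷ V.

V_H ≈ 7.05×10⁻⁷ V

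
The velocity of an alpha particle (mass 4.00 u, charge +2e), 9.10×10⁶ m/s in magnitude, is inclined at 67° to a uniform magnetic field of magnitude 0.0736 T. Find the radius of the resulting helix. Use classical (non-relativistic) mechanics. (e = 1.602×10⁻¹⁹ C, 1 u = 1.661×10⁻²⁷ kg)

v⊥ = v sinθ = 9.10×10⁶·sin67° ≈ 8.377×10⁶ m/s.
r = m v⊥/(|q|B) = (6.644×10⁻²⁷)(8.377×10⁶)/((3.204×10⁻¹⁹)(0.0736)) ≈ 2.36 m.

r ≈ 2.36 m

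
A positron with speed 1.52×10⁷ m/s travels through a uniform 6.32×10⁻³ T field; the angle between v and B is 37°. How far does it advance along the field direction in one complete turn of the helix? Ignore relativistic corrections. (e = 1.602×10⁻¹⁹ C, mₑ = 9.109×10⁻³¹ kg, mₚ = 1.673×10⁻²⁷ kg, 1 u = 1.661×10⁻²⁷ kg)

p ≈ 0.0686 m

v∥ = v cosθ = 1.52×10⁷·cos37° ≈ 1.214×10⁷ m/s.
T = 2πm/(|q|B) = 2π(9.109×10⁻³¹)/((1.602×10⁻¹⁹)(6.32×10⁻³)) ≈ 5.653×10⁻⁹ s.
pitch = v∥ T = (1.214×10⁷)(5.653×10⁻⁹) ≈ 0.0686 m.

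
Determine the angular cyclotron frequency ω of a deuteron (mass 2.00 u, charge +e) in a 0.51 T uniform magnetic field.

ω ≈ 2.5×10⁷ rad/s

ω = |q|B/m.
ω = (1.602×10⁻¹⁹)(0.51)/3.322×10⁻²⁷ ≈ 2.5×10⁷ rad/s.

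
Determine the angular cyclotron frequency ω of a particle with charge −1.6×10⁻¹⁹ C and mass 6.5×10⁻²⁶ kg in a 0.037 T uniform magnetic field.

ω ≈ 9.1×10⁴ rad/s

ω = |q|B/m.
ω = (1.6×10⁻¹⁹)(0.037)/6.5×10⁻²⁶ ≈ 9.1×10⁴ rad/s.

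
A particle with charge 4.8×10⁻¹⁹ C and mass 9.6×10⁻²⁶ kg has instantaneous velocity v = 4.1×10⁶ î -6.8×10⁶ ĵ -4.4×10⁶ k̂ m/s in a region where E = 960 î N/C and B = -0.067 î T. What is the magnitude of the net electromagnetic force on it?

v×B = (0, 2.95×10⁵, -4.56×10⁵) N/C.
E + v×B = (960, 2.95×10⁵, -4.56×10⁵) N/C.
F = q(E + v×B) = (4.8×10⁻¹⁹ C)·(960, 2.95×10⁵, -4.56×10⁵) = (4.61×10⁻¹⁶, 1.42×10⁻¹³, -2.19×10⁻¹³) N.
|F| = 2.60×10⁻¹³ N.

|F| ≈ 2.60×10⁻¹³ N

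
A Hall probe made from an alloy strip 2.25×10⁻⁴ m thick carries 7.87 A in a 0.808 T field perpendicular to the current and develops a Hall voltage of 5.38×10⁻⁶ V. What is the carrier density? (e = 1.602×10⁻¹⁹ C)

n ≈ 3.28×10²⁸ m⁻³

From V_H = IB/(n e t), n = IB/(V_H e t).
n = (7.87)(0.808)/((5.38×10⁻⁶)(1.602×10⁻¹⁹)(2.25×10⁻⁴)) ≈ 3.28×10²⁸ m⁻³.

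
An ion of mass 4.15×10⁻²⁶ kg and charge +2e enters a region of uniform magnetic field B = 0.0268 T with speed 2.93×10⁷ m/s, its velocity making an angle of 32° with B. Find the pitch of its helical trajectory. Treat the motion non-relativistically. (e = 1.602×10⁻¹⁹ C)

p ≈ 755 m

v∥ = v cosθ = 2.93×10⁷·cos32° ≈ 2.485×10⁷ m/s.
T = 2πm/(|q|B) = 2π(4.15×10⁻²⁶)/((3.204×10⁻¹⁹)(0.0268)) ≈ 3.037×10⁻⁵ s.
pitch = v∥ T = (2.485×10⁷)(3.037×10⁻⁵) ≈ 755 m.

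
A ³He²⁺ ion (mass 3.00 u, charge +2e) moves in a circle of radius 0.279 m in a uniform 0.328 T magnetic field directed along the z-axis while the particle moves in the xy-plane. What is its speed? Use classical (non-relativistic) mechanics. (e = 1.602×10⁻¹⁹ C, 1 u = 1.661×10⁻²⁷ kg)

v ≈ 5.88×10⁶ m/s

From |q|vB = mv²/r, v = |q|Br/m.
v = (3.204×10⁻¹⁹)(0.328)(0.279)/4.983×10⁻²⁷ ≈ 5.88×10⁶ m/s.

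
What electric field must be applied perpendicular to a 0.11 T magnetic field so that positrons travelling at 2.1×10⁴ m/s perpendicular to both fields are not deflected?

E = 2300 V/m

For straight-line motion qE = qvB, so E = vB.
E = 2.1×10⁴ × 0.11 = 2300 V/m.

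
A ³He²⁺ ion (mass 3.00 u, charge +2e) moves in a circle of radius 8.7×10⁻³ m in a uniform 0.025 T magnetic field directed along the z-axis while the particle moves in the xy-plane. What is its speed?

From |q|vB = mv²/r, v = |q|Br/m.
v = (3.204×10⁻¹⁹)(0.025)(8.7×10⁻³)/4.983×10⁻²⁷ ≈ 1.4×10⁴ m/s.

v ≈ 1.4×10⁴ m/s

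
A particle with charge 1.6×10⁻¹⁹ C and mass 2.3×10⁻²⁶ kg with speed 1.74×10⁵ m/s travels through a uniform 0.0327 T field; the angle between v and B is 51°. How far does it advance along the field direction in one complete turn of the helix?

p ≈ 3.02 m

v∥ = v cosθ = 1.74×10⁵·cos51° ≈ 1.095×10⁵ m/s.
T = 2πm/(|q|B) = 2π(2.3×10⁻²⁶)/((1.6×10⁻¹⁹)(0.0327)) ≈ 2.762×10⁻⁵ s.
pitch = v∥ T = (1.095×10⁵)(2.762×10⁻⁵) ≈ 3.02 m.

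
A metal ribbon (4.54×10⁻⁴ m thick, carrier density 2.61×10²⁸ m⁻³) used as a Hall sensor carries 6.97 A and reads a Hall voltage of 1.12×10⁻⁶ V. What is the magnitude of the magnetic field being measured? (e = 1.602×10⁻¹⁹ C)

B ≈ 0.305 T

From V_H = IB/(n e t), B = V_H n e t / I.
B = (1.12×10⁻⁶)(2.61×10²⁸)(1.602×10⁻¹⁹)(4.54×10⁻⁴)/6.97 ≈ 0.305 T.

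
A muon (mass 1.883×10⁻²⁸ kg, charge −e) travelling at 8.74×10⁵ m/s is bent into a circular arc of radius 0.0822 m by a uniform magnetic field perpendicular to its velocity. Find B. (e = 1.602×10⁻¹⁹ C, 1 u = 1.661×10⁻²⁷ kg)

B ≈ 0.0125 T

From |q|vB = mv²/r, B = mv/(|q|r).
B = (1.883×10⁻²⁸)(8.74×10⁵)/((1.602×10⁻¹⁹)(0.0822)) ≈ 0.0125 T.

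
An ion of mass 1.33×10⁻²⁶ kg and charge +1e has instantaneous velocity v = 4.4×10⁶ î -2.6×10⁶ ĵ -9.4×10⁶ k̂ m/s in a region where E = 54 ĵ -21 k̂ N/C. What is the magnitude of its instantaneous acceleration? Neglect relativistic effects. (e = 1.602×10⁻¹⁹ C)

Only an electric field acts, so F = qE = (1.602×10⁻¹⁹ C)·(0, 54.0, -21.0) = (0, 8.65×10⁻¹⁸, -3.36×10⁻¹⁸) N.
|a| = |F|/m = 9.282×10⁻¹⁸/1.33×10⁻²⁶ ≈ 6.98×10⁸ m/s².

|a| ≈ 6.98×10⁸ m/s²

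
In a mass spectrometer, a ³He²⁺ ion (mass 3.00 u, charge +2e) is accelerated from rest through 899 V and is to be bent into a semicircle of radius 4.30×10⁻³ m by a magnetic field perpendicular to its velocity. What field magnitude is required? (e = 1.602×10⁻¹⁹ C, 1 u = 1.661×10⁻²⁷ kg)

v = √(2|q|V/m) = √(2·3.204×10⁻¹⁹·899/4.983×10⁻²⁷) ≈ 3.400×10⁵ m/s.
B = mv/(|q|r) = (4.983×10⁻²⁷)(3.400×10⁵)/((3.204×10⁻¹⁹)(4.30×10⁻³)) ≈ 1.23 T.

B ≈ 1.23 T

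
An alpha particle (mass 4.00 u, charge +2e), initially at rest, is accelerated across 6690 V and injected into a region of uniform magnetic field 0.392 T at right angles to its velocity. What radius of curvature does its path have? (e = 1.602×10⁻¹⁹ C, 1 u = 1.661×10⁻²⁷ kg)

Acceleration: |q|V = ½mv² ⇒ v = √(2|q|V/m) = √(2·3.204×10⁻¹⁹·6690/6.644×10⁻²⁷) ≈ 8.033×10⁵ m/s.
In the field: r = mv/(|q|B) = (6.644×10⁻²⁷)(8.033×10⁵)/((3.204×10⁻¹⁹)(0.392)) ≈ 0.0425 m.

r ≈ 0.0425 m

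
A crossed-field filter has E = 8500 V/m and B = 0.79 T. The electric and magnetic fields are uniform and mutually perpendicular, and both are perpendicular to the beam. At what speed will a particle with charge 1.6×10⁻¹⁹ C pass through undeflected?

Straight-line motion ⇒ electric and magnetic forces cancel, so E = vB.
v = E/B = 8500/0.79 = 1.1×10⁴ m/s.
The result is independent of the particle's charge and mass.

v = 1.1×10⁴ m/s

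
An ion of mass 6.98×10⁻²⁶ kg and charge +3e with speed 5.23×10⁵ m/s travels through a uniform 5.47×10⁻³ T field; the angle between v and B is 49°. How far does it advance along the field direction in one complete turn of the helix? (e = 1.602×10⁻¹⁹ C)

p ≈ 57.2 m

v∥ = v cosθ = 5.23×10⁵·cos49° ≈ 3.431×10⁵ m/s.
T = 2πm/(|q|B) = 2π(6.98×10⁻²⁶)/((4.806×10⁻¹⁹)(5.47×10⁻³)) ≈ 1.668×10⁻⁴ s.
pitch = v∥ T = (3.431×10⁵)(1.668×10⁻⁴) ≈ 57.2 m.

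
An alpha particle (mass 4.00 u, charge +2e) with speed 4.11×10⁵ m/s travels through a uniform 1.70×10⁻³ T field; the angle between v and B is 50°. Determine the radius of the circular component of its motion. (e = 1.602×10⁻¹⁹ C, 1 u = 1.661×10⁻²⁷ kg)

v⊥ = v sinθ = 4.11×10⁵·sin50° ≈ 3.148×10⁵ m/s.
r = m v⊥/(|q|B) = (6.644×10⁻²⁷)(3.148×10⁵)/((3.204×10⁻¹⁹)(1.70×10⁻³)) ≈ 3.84 m.

r ≈ 3.84 m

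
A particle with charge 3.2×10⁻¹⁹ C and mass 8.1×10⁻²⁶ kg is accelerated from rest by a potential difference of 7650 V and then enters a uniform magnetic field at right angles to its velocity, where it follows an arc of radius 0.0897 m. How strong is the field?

B ≈ 0.694 T

v = √(2|q|V/m) = √(2·3.2×10⁻¹⁹·7650/8.1×10⁻²⁶) ≈ 2.459×10⁵ m/s.
B = mv/(|q|r) = (8.1×10⁻²⁶)(2.459×10⁵)/((3.2×10⁻¹⁹)(0.0897)) ≈ 0.694 T.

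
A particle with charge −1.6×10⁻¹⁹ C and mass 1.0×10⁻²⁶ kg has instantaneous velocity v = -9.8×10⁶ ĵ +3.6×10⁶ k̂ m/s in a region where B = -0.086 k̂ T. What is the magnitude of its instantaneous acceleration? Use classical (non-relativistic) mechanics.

|a| ≈ 1.35×10¹³ m/s²

v×B = (8.43×10⁵, 0, 0) N/C.
F = q v×B = (−1.6×10⁻¹⁹ C)·(8.43×10⁵, 0, 0) = (-1.35×10⁻¹³, 0, 0) N.
|a| = |F|/m = 1.348×10⁻¹³/1.0×10⁻²⁶ ≈ 1.35×10¹³ m/s².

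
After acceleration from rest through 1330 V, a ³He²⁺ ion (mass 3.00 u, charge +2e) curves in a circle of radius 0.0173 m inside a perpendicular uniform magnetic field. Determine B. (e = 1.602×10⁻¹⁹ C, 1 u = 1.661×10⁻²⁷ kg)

B ≈ 0.372 T

v = √(2|q|V/m) = √(2·3.204×10⁻¹⁹·1330/4.983×10⁻²⁷) ≈ 4.136×10⁵ m/s.
B = mv/(|q|r) = (4.983×10⁻²⁷)(4.136×10⁵)/((3.204×10⁻¹⁹)(0.0173)) ≈ 0.372 T.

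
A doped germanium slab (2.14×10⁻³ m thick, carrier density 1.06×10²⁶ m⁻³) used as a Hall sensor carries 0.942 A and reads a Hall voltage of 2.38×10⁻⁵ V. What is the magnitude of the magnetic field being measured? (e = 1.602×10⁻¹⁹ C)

B ≈ 0.918 T

From V_H = IB/(n e t), B = V_H n e t / I.
B = (2.38×10⁻⁵)(1.06×10²⁶)(1.602×10⁻¹⁹)(2.14×10⁻³)/0.942 ≈ 0.918 T.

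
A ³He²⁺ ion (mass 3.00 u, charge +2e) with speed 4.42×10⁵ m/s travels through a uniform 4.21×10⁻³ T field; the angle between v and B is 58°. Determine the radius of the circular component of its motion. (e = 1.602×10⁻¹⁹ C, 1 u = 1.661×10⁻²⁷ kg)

v⊥ = v sinθ = 4.42×10⁵·sin58° ≈ 3.748×10⁵ m/s.
r = m v⊥/(|q|B) = (4.983×10⁻²⁷)(3.748×10⁵)/((3.204×10⁻¹⁹)(4.21×10⁻³)) ≈ 1.38 m.

r ≈ 1.38 m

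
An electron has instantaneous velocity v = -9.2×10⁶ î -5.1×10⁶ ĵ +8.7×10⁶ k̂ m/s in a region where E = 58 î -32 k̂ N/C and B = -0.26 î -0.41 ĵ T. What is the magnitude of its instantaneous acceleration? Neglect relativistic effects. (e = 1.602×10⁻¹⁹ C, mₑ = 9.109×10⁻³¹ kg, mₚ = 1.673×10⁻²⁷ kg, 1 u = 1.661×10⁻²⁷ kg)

|a| ≈ 8.58×10¹⁷ m/s²

v×B = (3.57×10⁶, -2.26×10⁶, 2.45×10⁶) N/C.
E + v×B = (3.57×10⁶, -2.26×10⁶, 2.45×10⁶) N/C.
F = q(E + v×B) = (−1.602×10⁻¹⁹ C)·(3.57×10⁶, -2.26×10⁶, 2.45×10⁶) = (-5.71×10⁻¹³, 3.62×10⁻¹³, -3.92×10⁻¹³) N.
|a| = |F|/m = 7.819×10⁻¹³/9.109×10⁻³¹ ≈ 8.58×10¹⁷ m/s².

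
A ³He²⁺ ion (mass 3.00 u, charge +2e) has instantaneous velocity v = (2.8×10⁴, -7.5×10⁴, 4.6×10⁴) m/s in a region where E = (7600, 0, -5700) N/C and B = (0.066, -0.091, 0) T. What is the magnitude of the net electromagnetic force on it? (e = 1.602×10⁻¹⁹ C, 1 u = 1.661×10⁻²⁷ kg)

v×B = (4190, 3040, 2400) N/C.
E + v×B = (1.18×10⁴, 3040, -3300) N/C.
F = q(E + v×B) = (3.204×10⁻¹⁹ C)·(1.18×10⁴, 3040, -3300) = (3.78×10⁻¹⁵, 9.73×10⁻¹⁶, -1.06×10⁻¹⁵) N.
|F| = 4.04×10⁻¹⁵ N.

|F| ≈ 4.04×10⁻¹⁵ N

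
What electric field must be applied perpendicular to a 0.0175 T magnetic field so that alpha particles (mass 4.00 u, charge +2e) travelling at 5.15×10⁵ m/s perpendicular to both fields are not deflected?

For straight-line motion qE = qvB, so E = vB.
E = 5.15×10⁵ × 0.0175 = 9010 V/m.

E = 9010 V/m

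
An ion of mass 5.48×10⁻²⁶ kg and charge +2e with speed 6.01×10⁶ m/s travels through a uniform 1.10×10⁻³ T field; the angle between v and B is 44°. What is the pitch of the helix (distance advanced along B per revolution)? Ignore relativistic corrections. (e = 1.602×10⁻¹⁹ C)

v∥ = v cosθ = 6.01×10⁶·cos44° ≈ 4.323×10⁶ m/s.
T = 2πm/(|q|B) = 2π(5.48×10⁻²⁶)/((3.204×10⁻¹⁹)(1.10×10⁻³)) ≈ 9.770×10⁻⁴ s.
pitch = v∥ T = (4.323×10⁶)(9.770×10⁻⁴) ≈ 4220 m.

p ≈ 4220 m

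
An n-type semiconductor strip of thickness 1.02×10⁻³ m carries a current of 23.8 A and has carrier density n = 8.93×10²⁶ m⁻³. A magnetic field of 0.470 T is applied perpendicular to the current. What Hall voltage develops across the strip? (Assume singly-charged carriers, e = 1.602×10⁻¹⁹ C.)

V_H ≈ 7.67×10⁻⁵ V

V_H = IB/(n e t).
V_H = (23.8)(0.470)/((8.93×10²⁶)(1.602×10⁻¹⁹)(1.02×10⁻³)) ≈ 7.67×10⁻⁵ V.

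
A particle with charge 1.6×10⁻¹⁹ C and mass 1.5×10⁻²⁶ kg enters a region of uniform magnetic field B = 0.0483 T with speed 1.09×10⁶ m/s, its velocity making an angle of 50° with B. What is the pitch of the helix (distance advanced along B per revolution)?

p ≈ 8.54 m

v∥ = v cosθ = 1.09×10⁶·cos50° ≈ 7.006×10⁵ m/s.
T = 2πm/(|q|B) = 2π(1.5×10⁻²⁶)/((1.6×10⁻¹⁹)(0.0483)) ≈ 1.220×10⁻⁵ s.
pitch = v∥ T = (7.006×10⁵)(1.220×10⁻⁵) ≈ 8.54 m.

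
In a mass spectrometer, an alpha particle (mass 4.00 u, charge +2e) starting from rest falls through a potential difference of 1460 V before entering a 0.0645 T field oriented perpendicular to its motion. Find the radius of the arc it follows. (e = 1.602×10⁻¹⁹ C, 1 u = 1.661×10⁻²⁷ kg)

Acceleration: |q|V = ½mv² ⇒ v = √(2|q|V/m) = √(2·3.204×10⁻¹⁹·1460/6.644×10⁻²⁷) ≈ 3.753×10⁵ m/s.
In the field: r = mv/(|q|B) = (6.644×10⁻²⁷)(3.753×10⁵)/((3.204×10⁻¹⁹)(0.0645)) ≈ 0.121 m.

r ≈ 0.121 m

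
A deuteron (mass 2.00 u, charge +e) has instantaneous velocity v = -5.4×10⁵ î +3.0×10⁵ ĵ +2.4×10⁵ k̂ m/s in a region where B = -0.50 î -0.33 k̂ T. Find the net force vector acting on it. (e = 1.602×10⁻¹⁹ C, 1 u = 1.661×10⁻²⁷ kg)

v×B = (-9.90×10⁴, -2.98×10⁵, 1.50×10⁵) N/C.
F = q v×B = (1.602×10⁻¹⁹ C)·(-9.90×10⁴, -2.98×10⁵, 1.50×10⁵) = (-1.59×10⁻¹⁴, -4.78×10⁻¹⁴, 2.40×10⁻¹⁴) N.

F ≈ (-1.59×10⁻¹⁴, -4.78×10⁻¹⁴, 2.40×10⁻¹⁴) N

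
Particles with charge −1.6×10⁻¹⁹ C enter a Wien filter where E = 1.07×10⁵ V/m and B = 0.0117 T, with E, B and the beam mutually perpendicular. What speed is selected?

Straight-line motion ⇒ electric and magnetic forces cancel, so E = vB.
v = E/B = 1.07×10⁵/0.0117 = 9.15×10⁶ m/s.

v = 9.15×10⁶ m/s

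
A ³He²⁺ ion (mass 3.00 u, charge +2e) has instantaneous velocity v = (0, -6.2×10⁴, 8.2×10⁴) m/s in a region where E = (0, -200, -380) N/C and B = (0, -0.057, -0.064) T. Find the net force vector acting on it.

F ≈ (2.77×10⁻¹⁵, -6.41×10⁻¹⁷, -1.22×10⁻¹⁶) N

v×B = (8640, 0, 0) N/C.
E + v×B = (8640, -200, -380) N/C.
F = q(E + v×B) = (3.204×10⁻¹⁹ C)·(8640, -200, -380) = (2.77×10⁻¹⁵, -6.41×10⁻¹⁷, -1.22×10⁻¹⁶) N.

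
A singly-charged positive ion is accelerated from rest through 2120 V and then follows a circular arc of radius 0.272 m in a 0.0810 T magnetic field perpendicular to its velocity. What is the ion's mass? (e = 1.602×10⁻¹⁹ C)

m ≈ 1.83×10⁻²⁶ kg

Combine |q|V = ½mv² and r = mv/(|q|B): eliminate v to get m = qB²r²/(2V).
m = (1.602×10⁻¹⁹)(0.0810)²(0.272)²/(2·2120) ≈ 1.83×10⁻²⁶ kg.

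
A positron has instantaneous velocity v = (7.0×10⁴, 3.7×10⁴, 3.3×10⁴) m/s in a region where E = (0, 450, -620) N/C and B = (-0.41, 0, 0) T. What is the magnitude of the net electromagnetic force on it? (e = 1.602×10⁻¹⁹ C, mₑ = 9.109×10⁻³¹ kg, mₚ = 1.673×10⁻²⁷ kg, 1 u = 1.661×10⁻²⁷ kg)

v×B = (0, -1.35×10⁴, 1.52×10⁴) N/C.
E + v×B = (0, -1.31×10⁴, 1.46×10⁴) N/C.
F = q(E + v×B) = (1.602×10⁻¹⁹ C)·(0, -1.31×10⁴, 1.46×10⁴) = (0, -2.10×10⁻¹⁵, 2.33×10⁻¹⁵) N.
|F| = 3.13×10⁻¹⁵ N.

|F| ≈ 3.13×10⁻¹⁵ N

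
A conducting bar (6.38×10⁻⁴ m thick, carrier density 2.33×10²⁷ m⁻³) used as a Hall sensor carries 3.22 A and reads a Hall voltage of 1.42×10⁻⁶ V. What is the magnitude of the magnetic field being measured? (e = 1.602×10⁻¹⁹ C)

B ≈ 0.105 T

From V_H = IB/(n e t), B = V_H n e t / I.
B = (1.42×10⁻⁶)(2.33×10²⁷)(1.602×10⁻¹⁹)(6.38×10⁻⁴)/3.22 ≈ 0.105 T.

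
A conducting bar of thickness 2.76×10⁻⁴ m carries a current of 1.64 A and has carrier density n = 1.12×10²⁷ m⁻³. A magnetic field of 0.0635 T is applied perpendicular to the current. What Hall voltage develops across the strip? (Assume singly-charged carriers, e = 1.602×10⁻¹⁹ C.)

V_H ≈ 2.10×10⁻⁶ V

V_H = IB/(n e t).
V_H = (1.64)(0.0635)/((1.12×10²⁷)(1.602×10⁻¹⁹)(2.76×10⁻⁴)) ≈ 2.10×10⁻⁶ V.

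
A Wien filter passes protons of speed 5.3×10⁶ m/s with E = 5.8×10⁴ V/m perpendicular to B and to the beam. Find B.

Balance of forces in the selector: qE = qvB ⇒ B = E/v.
B = 5.8×10⁴/5.3×10⁶ = 0.011 T.

B = 0.011 T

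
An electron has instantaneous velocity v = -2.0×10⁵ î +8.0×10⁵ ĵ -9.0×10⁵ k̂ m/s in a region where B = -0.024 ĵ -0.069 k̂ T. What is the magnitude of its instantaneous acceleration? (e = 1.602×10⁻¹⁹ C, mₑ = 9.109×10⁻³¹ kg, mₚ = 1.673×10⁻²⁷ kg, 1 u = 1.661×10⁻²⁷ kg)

|a| ≈ 1.37×10¹⁶ m/s²

v×B = (-7.68×10⁴, -1.38×10⁴, 4800) N/C.
F = q v×B = (−1.602×10⁻¹⁹ C)·(-7.68×10⁴, -1.38×10⁴, 4800) = (1.23×10⁻¹⁴, 2.21×10⁻¹⁵, -7.69×10⁻¹⁶) N.
|a| = |F|/m = 1.252×10⁻¹⁴/9.109×10⁻³¹ ≈ 1.37×10¹⁶ m/s².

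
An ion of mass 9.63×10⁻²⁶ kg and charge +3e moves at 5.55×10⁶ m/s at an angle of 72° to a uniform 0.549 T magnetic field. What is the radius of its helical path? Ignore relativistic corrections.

r ≈ 1.93 m

v⊥ = v sinθ = 5.55×10⁶·sin72° ≈ 5.278×10⁶ m/s.
r = m v⊥/(|q|B) = (9.63×10⁻²⁶)(5.278×10⁶)/((4.806×10⁻¹⁹)(0.549)) ≈ 1.93 m.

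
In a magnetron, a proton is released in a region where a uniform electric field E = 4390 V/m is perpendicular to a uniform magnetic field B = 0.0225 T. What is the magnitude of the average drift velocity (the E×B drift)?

The steady drift has the magnetic force balancing the electric force, so v_d = E/B.
v_d = 4390/0.0225 = 1.95×10⁵ m/s.

v_d ≈ 1.95×10⁵ m/s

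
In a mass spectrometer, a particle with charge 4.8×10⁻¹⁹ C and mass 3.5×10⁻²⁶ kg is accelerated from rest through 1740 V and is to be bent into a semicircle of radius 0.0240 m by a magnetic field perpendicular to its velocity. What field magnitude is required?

v = √(2|q|V/m) = √(2·4.8×10⁻¹⁹·1740/3.5×10⁻²⁶) ≈ 2.185×10⁵ m/s.
B = mv/(|q|r) = (3.5×10⁻²⁶)(2.185×10⁵)/((4.8×10⁻¹⁹)(0.0240)) ≈ 0.664 T.

B ≈ 0.664 T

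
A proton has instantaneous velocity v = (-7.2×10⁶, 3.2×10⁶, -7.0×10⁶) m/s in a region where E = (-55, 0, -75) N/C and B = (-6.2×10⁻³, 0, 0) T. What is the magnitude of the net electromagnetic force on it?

v×B = (0, 4.34×10⁴, 1.98×10⁴) N/C.
E + v×B = (-55.0, 4.34×10⁴, 1.98×10⁴) N/C.
F = q(E + v×B) = (1.602×10⁻¹⁹ C)·(-55.0, 4.34×10⁴, 1.98×10⁴) = (-8.81×10⁻¹⁸, 6.95×10⁻¹⁵, 3.17×10⁻¹⁵) N.
|F| = 7.64×10⁻¹⁵ N.

|F| ≈ 7.64×10⁻¹⁵ N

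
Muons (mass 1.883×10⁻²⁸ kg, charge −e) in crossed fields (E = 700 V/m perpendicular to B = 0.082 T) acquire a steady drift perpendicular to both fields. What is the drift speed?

v_d ≈ 8500 m/s

The E×B drift speed is v_d = E/B.
v_d = 700/0.082 = 8500 m/s.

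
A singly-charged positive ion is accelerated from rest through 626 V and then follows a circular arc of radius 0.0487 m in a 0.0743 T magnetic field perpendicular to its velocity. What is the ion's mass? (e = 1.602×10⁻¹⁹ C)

m ≈ 1.68×10⁻²⁷ kg

Combine |q|V = ½mv² and r = mv/(|q|B): eliminate v to get m = qB²r²/(2V).
m = (1.602×10⁻¹⁹)(0.0743)²(0.0487)²/(2·626) ≈ 1.68×10⁻²⁷ kg.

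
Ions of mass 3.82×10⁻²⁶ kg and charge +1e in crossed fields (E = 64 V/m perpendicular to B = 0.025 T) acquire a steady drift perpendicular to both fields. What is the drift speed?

In crossed fields the guiding centre drifts at v_d = |E×B|/B² = E/B, independent of charge and mass.
v_d = 64/0.025 = 2600 m/s.

v_d ≈ 2600 m/s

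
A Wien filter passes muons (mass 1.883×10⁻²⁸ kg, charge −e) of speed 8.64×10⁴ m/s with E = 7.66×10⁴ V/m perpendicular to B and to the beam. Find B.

B = 0.887 T

Balance of forces in the selector: qE = qvB ⇒ B = E/v.
B = 7.66×10⁴/8.64×10⁴ = 0.887 T.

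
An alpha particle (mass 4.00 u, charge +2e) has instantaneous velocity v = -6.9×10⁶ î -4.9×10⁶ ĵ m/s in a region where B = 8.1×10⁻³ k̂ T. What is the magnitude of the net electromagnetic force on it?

v×B = (-3.97×10⁴, 5.59×10⁴, 0) N/C.
F = q v×B = (3.204×10⁻¹⁹ C)·(-3.97×10⁴, 5.59×10⁴, 0) = (-1.27×10⁻¹⁴, 1.79×10⁻¹⁴, 0) N.
|F| = 2.20×10⁻¹⁴ N.

|F| ≈ 2.20×10⁻¹⁴ N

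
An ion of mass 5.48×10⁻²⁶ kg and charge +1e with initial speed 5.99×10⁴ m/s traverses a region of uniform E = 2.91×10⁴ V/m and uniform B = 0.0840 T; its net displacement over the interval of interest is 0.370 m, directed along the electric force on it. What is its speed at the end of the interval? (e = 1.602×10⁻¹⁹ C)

v_f ≈ 2.58×10⁵ m/s

B does no work; ΔKE = |q|E d.
½mv_f² = ½mv₀² + |q|Ed = ½(5.48×10⁻²⁶)(5.99×10⁴)² + (1.602×10⁻¹⁹)(2.91×10⁴)(0.370) ≈ 9.831×10⁻¹⁷ J + 1.725×10⁻¹⁵ J ≈ 1.823×10⁻¹⁵ J.
v_f = √(2·1.823×10⁻¹⁵/5.48×10⁻²⁶) ≈ 2.58×10⁵ m/s.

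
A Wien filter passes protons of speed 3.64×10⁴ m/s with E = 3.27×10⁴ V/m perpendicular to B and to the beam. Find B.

Balance of forces in the selector: qE = qvB ⇒ B = E/v.
B = 3.27×10⁴/3.64×10⁴ = 0.898 T.

B = 0.898 T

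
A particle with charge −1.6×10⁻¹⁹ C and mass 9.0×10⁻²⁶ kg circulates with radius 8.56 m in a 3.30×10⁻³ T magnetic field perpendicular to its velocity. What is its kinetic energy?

v = |q|Br/m, then KE = ½mv² = (qBr)²/(2m).
v = (1.6×10⁻¹⁹)(3.30×10⁻³)(8.56)/9.0×10⁻²⁶ ≈ 5.022×10⁴ m/s.
KE = ½(9.0×10⁻²⁶)(5.022×10⁴)² ≈ 1.13×10⁻¹⁶ J = 708 eV.

KE ≈ 708 eV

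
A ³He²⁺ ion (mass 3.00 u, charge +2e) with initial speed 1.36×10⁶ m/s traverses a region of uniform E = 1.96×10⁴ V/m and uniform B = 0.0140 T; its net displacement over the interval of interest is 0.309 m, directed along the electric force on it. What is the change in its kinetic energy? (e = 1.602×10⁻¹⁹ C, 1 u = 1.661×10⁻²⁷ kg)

The magnetic force is always ⟂ v and does no work; only the electric force changes KE.
ΔKE = F_E · d = |q|E d = (3.204×10⁻¹⁹)(1.96×10⁴)(0.309) ≈ 1.94×10⁻¹⁵ J.

ΔKE ≈ 1.94×10⁻¹⁵ J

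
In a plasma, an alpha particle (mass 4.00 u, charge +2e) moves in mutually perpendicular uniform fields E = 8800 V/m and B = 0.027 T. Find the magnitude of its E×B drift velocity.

v_d ≈ 3.3×10⁵ m/s

In crossed fields the guiding centre drifts at v_d = |E×B|/B² = E/B, independent of charge and mass.
v_d = 8800/0.027 = 3.3×10⁵ m/s.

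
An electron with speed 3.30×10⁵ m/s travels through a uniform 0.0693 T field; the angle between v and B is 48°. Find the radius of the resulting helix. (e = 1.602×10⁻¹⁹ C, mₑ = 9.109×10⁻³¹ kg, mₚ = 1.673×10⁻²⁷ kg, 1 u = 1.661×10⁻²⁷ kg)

r ≈ 2.01×10⁻⁵ m

v⊥ = v sinθ = 3.30×10⁵·sin48° ≈ 2.452×10⁵ m/s.
r = m v⊥/(|q|B) = (9.109×10⁻³¹)(2.452×10⁵)/((1.602×10⁻¹⁹)(0.0693)) ≈ 2.01×10⁻⁵ m.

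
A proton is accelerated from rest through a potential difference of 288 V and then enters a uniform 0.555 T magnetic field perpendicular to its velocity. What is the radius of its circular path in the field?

r ≈ 4.42×10⁻³ m

Acceleration: |q|V = ½mv² ⇒ v = √(2|q|V/m) = √(2·1.602×10⁻¹⁹·288/1.673×10⁻²⁷) ≈ 2.349×10⁵ m/s.
In the field: r = mv/(|q|B) = (1.673×10⁻²⁷)(2.349×10⁵)/((1.602×10⁻¹⁹)(0.555)) ≈ 4.42×10⁻³ m.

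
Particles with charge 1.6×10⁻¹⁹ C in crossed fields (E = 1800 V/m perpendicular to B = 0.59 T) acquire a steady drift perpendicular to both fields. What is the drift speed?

v_d ≈ 3100 m/s

The steady drift has the magnetic force balancing the electric force, so v_d = E/B.
v_d = 1800/0.59 = 3100 m/s.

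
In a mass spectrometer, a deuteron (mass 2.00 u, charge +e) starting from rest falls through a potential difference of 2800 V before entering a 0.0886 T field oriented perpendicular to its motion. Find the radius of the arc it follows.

r ≈ 0.122 m

Acceleration: |q|V = ½mv² ⇒ v = √(2|q|V/m) = √(2·1.602×10⁻¹⁹·2800/3.322×10⁻²⁷) ≈ 5.197×10⁵ m/s.
In the field: r = mv/(|q|B) = (3.322×10⁻²⁷)(5.197×10⁵)/((1.602×10⁻¹⁹)(0.0886)) ≈ 0.122 m.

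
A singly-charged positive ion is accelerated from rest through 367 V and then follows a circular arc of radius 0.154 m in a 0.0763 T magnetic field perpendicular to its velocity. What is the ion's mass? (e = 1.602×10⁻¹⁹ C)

m ≈ 3.01×10⁻²⁶ kg

Combine |q|V = ½mv² and r = mv/(|q|B): eliminate v to get m = qB²r²/(2V).
m = (1.602×10⁻¹⁹)(0.0763)²(0.154)²/(2·367) ≈ 3.01×10⁻²⁶ kg.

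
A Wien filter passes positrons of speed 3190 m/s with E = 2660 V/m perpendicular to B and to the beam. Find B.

B = 0.834 T

Balance of forces in the selector: qE = qvB ⇒ B = E/v.
B = 2660/3190 = 0.834 T.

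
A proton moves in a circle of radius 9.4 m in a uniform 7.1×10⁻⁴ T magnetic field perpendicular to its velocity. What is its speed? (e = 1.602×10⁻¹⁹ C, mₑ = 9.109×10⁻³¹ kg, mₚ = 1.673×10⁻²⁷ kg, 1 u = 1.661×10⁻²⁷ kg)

From |q|vB = mv²/r, v = |q|Br/m.
v = (1.602×10⁻¹⁹)(7.1×10⁻⁴)(9.4)/1.673×10⁻²⁷ ≈ 6.4×10⁵ m/s.

v ≈ 6.4×10⁵ m/s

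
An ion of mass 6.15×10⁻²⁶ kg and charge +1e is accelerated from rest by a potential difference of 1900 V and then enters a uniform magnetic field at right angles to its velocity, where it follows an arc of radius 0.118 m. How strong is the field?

v = √(2|q|V/m) = √(2·1.602×10⁻¹⁹·1900/6.15×10⁻²⁶) ≈ 9.949×10⁴ m/s.
B = mv/(|q|r) = (6.15×10⁻²⁶)(9.949×10⁴)/((1.602×10⁻¹⁹)(0.118)) ≈ 0.324 T.

B ≈ 0.324 T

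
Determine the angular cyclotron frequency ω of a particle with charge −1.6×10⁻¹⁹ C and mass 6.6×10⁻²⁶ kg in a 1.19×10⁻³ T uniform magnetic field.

ω = |q|B/m.
ω = (1.6×10⁻¹⁹)(1.19×10⁻³)/6.6×10⁻²⁶ ≈ 2880 rad/s.

ω ≈ 2880 rad/s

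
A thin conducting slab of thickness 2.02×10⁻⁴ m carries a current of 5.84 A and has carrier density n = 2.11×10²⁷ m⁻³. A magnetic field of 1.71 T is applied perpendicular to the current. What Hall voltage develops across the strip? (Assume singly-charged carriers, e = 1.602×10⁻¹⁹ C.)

V_H ≈ 1.46×10⁻⁴ V

V_H = IB/(n e t).
V_H = (5.84)(1.71)/((2.11×10²⁷)(1.602×10⁻¹⁹)(2.02×10⁻⁴)) ≈ 1.46×10⁻⁴ V.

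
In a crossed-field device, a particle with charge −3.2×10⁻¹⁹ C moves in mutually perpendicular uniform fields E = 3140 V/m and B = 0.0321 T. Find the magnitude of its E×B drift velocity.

The steady drift has the magnetic force balancing the electric force, so v_d = E/B.
v_d = 3140/0.0321 = 9.78×10⁴ m/s.

v_d ≈ 9.78×10⁴ m/s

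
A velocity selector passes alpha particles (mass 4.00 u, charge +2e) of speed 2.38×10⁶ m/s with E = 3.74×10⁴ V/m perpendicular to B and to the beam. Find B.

B = 0.0157 T

Balance of forces in the selector: qE = qvB ⇒ B = E/v.
B = 3.74×10⁴/2.38×10⁶ = 0.0157 T.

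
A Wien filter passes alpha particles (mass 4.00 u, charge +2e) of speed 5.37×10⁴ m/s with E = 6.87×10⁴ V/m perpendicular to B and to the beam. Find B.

B = 1.28 T

Balance of forces in the selector: qE = qvB ⇒ B = E/v.
B = 6.87×10⁴/5.37×10⁴ = 1.28 T.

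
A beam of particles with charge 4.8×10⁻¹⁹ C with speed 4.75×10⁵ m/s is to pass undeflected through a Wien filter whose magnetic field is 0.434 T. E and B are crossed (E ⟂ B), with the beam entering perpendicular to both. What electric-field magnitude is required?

E = 2.06×10⁵ V/m

For straight-line motion qE = qvB, so E = vB.
E = 4.75×10⁵ × 0.434 = 2.06×10⁵ V/m.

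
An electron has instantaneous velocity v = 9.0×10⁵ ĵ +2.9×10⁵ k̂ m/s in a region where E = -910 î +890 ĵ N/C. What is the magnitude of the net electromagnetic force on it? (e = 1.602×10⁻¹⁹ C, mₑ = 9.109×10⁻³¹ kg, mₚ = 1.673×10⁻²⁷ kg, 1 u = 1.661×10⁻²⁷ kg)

|F| ≈ 2.04×10⁻¹⁶ N

Only an electric field acts, so F = qE = (−1.602×10⁻¹⁹ C)·(-910, 890, 0) = (1.46×10⁻¹⁶, -1.43×10⁻¹⁶, 0) N.
|F| = 2.04×10⁻¹⁶ N.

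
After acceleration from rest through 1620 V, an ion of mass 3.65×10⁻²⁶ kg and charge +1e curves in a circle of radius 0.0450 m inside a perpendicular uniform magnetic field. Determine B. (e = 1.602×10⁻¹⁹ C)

B ≈ 0.604 T

v = √(2|q|V/m) = √(2·1.602×10⁻¹⁹·1620/3.65×10⁻²⁶) ≈ 1.192×10⁵ m/s.
B = mv/(|q|r) = (3.65×10⁻²⁶)(1.192×10⁵)/((1.602×10⁻¹⁹)(0.0450)) ≈ 0.604 T.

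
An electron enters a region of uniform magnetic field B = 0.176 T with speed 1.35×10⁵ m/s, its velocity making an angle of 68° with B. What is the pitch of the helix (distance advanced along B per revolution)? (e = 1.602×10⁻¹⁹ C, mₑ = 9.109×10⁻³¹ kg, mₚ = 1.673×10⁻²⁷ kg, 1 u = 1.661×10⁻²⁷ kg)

v∥ = v cosθ = 1.35×10⁵·cos68° ≈ 5.057×10⁴ m/s.
T = 2πm/(|q|B) = 2π(9.109×10⁻³¹)/((1.602×10⁻¹⁹)(0.176)) ≈ 2.030×10⁻¹⁰ s.
pitch = v∥ T = (5.057×10⁴)(2.030×10⁻¹⁰) ≈ 1.03×10⁻⁵ m.

p ≈ 1.03×10⁻⁵ m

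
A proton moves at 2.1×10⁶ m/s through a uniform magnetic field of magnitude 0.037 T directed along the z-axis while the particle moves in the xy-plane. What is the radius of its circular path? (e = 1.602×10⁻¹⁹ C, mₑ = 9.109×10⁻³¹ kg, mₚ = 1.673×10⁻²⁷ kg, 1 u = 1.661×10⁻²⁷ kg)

The magnetic force provides the centripetal force: |q|vB = mv²/r.
r = mv/(|q|B) = (1.673×10⁻²⁷)(2.1×10⁶)/((1.602×10⁻¹⁹)(0.037)) ≈ 0.59 m.

r ≈ 0.59 m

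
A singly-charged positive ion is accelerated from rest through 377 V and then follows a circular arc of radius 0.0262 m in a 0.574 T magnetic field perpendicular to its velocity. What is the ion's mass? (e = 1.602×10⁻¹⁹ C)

m ≈ 4.81×10⁻²⁶ kg

Combine |q|V = ½mv² and r = mv/(|q|B): eliminate v to get m = qB²r²/(2V).
m = (1.602×10⁻¹⁹)(0.574)²(0.0262)²/(2·377) ≈ 4.81×10⁻²⁶ kg.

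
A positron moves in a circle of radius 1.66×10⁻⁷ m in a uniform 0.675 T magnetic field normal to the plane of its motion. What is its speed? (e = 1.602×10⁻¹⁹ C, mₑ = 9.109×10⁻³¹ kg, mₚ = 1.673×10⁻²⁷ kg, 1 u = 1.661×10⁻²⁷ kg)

v ≈ 1.97×10⁴ m/s

From |q|vB = mv²/r, v = |q|Br/m.
v = (1.602×10⁻¹⁹)(0.675)(1.66×10⁻⁷)/9.109×10⁻³¹ ≈ 1.97×10⁴ m/s.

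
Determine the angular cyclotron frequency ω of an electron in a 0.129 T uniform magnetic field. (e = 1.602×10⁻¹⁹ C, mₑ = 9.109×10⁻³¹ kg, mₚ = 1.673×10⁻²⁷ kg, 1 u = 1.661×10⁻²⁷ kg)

ω ≈ 2.27×10¹⁰ rad/s

ω = |q|B/m.
ω = (1.602×10⁻¹⁹)(0.129)/9.109×10⁻³¹ ≈ 2.27×10¹⁰ rad/s.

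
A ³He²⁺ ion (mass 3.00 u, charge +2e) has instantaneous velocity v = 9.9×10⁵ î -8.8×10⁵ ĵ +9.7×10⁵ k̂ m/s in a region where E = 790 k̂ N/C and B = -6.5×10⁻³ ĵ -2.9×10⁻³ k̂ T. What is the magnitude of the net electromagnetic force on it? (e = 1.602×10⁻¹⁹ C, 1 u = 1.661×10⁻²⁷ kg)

|F| ≈ 3.49×10⁻¹⁵ N

v×B = (8860, 2870, -6440) N/C.
E + v×B = (8860, 2870, -5640) N/C.
F = q(E + v×B) = (3.204×10⁻¹⁹ C)·(8860, 2870, -5640) = (2.84×10⁻¹⁵, 9.20×10⁻¹⁶, -1.81×10⁻¹⁵) N.
|F| = 3.49×10⁻¹⁵ N.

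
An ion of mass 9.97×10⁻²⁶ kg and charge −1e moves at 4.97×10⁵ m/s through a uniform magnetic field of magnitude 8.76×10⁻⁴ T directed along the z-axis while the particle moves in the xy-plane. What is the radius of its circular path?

The magnetic force provides the centripetal force: |q|vB = mv²/r.
r = mv/(|q|B) = (9.97×10⁻²⁶)(4.97×10⁵)/((1.602×10⁻¹⁹)(8.76×10⁻⁴)) ≈ 353 m.

r ≈ 353 m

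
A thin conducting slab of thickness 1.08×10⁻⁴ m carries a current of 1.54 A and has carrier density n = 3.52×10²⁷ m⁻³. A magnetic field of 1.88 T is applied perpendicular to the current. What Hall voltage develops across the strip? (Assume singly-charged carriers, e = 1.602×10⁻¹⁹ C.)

V_H = IB/(n e t).
V_H = (1.54)(1.88)/((3.52×10²⁷)(1.602×10⁻¹⁹)(1.08×10⁻⁴)) ≈ 4.75×10⁻⁵ V.

V_H ≈ 4.75×10⁻⁵ V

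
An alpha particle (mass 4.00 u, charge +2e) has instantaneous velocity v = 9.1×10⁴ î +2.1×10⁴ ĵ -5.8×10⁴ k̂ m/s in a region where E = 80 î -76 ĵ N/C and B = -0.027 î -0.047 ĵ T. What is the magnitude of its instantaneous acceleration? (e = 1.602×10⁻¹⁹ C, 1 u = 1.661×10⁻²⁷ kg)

|a| ≈ 2.31×10¹¹ m/s²

v×B = (-2730, 1570, -3710) N/C.
E + v×B = (-2650, 1490, -3710) N/C.
F = q(E + v×B) = (3.204×10⁻¹⁹ C)·(-2650, 1490, -3710) = (-8.48×10⁻¹⁶, 4.77×10⁻¹⁶, -1.19×10⁻¹⁵) N.
|a| = |F|/m = 1.536×10⁻¹⁵/6.644×10⁻²⁷ ≈ 2.31×10¹¹ m/s².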